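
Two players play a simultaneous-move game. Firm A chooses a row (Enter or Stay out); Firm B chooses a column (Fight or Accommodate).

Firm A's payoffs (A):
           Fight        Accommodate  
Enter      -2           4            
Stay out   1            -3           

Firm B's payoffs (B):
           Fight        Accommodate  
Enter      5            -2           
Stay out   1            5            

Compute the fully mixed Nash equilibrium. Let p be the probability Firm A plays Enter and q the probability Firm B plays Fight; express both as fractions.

p = 4/11, q = 7/10

In a mixed NE each player is indifferent between their pure strategies, so the opponent's mix sets the indifference.
Firm B indifferent between Fight and Accommodate: p·5 + (1−p)·1 = p·(-2) + (1−p)·5 ⟹ 1 + 4p = 5 + (-7)p ⟹ p = 4/11.
Firm A indifferent between Enter and Stay out: q·(-2) + (1−q)·4 = q·1 + (1−q)·(-3) ⟹ 4 + (-6)q = (-3) + 4q ⟹ q = 7/10.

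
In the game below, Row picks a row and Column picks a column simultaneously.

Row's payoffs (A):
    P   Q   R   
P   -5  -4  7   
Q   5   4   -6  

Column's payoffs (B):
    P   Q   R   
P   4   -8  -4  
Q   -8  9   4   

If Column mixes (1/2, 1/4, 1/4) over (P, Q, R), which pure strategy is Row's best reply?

Q

Compute Row's expected payoff from each pure strategy against the given mix.
P: (1/2)·(-5) + (1/4)·(-4) + (1/4)·7 = -7/4
Q: (1/2)·5 + (1/4)·4 + (1/4)·(-6) = 2
Highest expected payoff is 2, from Q.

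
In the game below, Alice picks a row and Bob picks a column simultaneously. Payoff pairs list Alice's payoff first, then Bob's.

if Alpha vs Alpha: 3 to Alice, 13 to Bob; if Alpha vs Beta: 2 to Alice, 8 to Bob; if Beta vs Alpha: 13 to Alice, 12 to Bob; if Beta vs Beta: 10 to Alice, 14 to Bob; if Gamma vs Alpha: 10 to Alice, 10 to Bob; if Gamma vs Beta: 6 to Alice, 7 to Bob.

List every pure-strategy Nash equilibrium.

Check mutual best responses: a cell is a NE iff neither player can gain by unilaterally deviating.
Alice's best responses — vs Alpha: Beta (payoff 13); vs Beta: Beta (payoff 10).
Bob's best responses — vs Alpha: Alpha (payoff 13); vs Beta: Beta (payoff 14); vs Gamma: Alpha (payoff 10).
The only mutual best response is (Beta, Beta); neither player gains by switching there.

(Beta, Beta)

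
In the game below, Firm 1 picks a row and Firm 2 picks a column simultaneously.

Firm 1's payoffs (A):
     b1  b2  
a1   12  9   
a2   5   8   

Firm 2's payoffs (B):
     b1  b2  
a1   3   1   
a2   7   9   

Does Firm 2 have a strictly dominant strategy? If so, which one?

No strictly dominant strategy

Check whether one of Firm 2's strategies beats all alternatives regardless of what the opponent does.
b1 is not dominant: against a2, b2 gives 9 > 7.
b2 is not dominant: against a1, b1 gives 3 > 1.
No single strategy is best against every opponent action.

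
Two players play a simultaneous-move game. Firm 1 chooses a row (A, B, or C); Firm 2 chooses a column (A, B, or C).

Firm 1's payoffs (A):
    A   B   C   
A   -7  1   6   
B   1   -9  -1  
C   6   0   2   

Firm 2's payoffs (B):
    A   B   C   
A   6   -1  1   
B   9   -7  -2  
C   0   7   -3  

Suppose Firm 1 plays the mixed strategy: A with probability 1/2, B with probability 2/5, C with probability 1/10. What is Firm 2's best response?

Firm 2's best reply maximizes expected payoff against the mix.
A: (1/2)·6 + (2/5)·9 + (1/10)·0 = 33/5
B: (1/2)·(-1) + (2/5)·(-7) + (1/10)·7 = -13/5
C: (1/2)·1 + (2/5)·(-2) + (1/10)·(-3) = -3/5
Highest expected payoff is 33/5, from A.

A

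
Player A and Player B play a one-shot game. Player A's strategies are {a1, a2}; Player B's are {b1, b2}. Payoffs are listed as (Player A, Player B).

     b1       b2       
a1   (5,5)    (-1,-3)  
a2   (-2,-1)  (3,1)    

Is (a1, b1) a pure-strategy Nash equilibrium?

Yes

Holding Player B at b1: Player A gets 5 from a1, versus -2 from a2. No profitable deviation for Player A.
Holding Player A at a1: Player B gets 5 from b1, versus -3 from b2. No profitable deviation for Player B either.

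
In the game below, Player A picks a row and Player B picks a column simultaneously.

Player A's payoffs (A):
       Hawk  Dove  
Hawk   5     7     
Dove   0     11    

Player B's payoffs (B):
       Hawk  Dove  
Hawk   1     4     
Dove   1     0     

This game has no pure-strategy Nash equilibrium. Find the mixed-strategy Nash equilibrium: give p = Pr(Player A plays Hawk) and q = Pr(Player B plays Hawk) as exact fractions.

p = 1/4, q = 4/9

In a mixed NE each player is indifferent between their pure strategies, so the opponent's mix sets the indifference.
Player B indifferent between Hawk and Dove: p·1 + (1−p)·1 = p·4 + (1−p)·0 ⟹ 1 + 0p = 0 + 4p ⟹ p = 1/4.
Player A indifferent between Hawk and Dove: q·5 + (1−q)·7 = q·0 + (1−q)·11 ⟹ 7 + (-2)q = 11 + (-11)q ⟹ q = 4/9.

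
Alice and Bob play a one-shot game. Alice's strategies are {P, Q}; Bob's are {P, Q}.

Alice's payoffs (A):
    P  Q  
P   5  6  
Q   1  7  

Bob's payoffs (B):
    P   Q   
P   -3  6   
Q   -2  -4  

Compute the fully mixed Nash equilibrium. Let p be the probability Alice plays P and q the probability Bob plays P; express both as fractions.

Each player's mixing probability is pinned down by making the *other* player indifferent.
Bob indifferent between P and Q: p·(-3) + (1−p)·(-2) = p·6 + (1−p)·(-4) ⟹ (-2) + (-1)p = (-4) + 10p ⟹ p = 2/11.
Alice indifferent between P and Q: q·5 + (1−q)·6 = q·1 + (1−q)·7 ⟹ 6 + (-1)q = 7 + (-6)q ⟹ q = 1/5.

p = 2/11, q = 1/5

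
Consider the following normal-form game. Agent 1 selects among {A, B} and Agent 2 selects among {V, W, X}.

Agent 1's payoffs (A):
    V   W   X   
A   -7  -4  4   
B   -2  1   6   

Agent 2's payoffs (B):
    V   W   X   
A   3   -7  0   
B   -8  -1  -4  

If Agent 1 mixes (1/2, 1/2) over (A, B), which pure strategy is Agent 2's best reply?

Agent 2's best reply maximizes expected payoff against the mix.
V: (1/2)·3 + (1/2)·(-8) = -5/2
W: (1/2)·(-7) + (1/2)·(-1) = -4
X: (1/2)·0 + (1/2)·(-4) = -2
Highest expected payoff is -2, from X.

X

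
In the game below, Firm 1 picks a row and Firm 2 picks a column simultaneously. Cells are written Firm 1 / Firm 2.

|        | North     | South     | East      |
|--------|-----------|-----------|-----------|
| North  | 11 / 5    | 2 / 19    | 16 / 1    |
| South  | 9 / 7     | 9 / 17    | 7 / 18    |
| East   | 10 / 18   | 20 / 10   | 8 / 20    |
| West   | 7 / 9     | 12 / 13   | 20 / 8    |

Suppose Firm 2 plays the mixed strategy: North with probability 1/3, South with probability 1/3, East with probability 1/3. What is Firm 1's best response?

West

Compute Firm 1's expected payoff from each pure strategy against the given mix.
North: (1/3)·11 + (1/3)·2 + (1/3)·16 = 29/3
South: (1/3)·9 + (1/3)·9 + (1/3)·7 = 25/3
East: (1/3)·10 + (1/3)·20 + (1/3)·8 = 38/3
West: (1/3)·7 + (1/3)·12 + (1/3)·20 = 13
Highest expected payoff is 13, from West.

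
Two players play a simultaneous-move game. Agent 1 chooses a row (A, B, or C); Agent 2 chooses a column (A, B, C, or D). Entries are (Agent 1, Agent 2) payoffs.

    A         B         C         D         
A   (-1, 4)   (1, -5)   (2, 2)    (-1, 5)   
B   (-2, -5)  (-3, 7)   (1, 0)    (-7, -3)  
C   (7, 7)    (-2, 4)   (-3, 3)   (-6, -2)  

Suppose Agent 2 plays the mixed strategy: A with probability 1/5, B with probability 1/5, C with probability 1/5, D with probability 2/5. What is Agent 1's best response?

Agent 1's best reply maximizes expected payoff against the mix.
A: (1/5)·(-1) + (1/5)·1 + (1/5)·2 + (2/5)·(-1) = 0
B: (1/5)·(-2) + (1/5)·(-3) + (1/5)·1 + (2/5)·(-7) = -18/5
C: (1/5)·7 + (1/5)·(-2) + (1/5)·(-3) + (2/5)·(-6) = -2
Highest expected payoff is 0, from A.

A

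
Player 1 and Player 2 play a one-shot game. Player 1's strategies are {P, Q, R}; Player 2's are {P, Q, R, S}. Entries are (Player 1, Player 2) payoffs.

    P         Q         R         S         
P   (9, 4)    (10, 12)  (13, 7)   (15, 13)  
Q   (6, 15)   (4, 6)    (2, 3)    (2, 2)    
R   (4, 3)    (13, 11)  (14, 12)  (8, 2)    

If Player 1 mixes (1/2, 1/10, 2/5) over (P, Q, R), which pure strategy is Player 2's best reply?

Player 2's best reply maximizes expected payoff against the mix.
P: (1/2)·4 + (1/10)·15 + (2/5)·3 = 47/10
Q: (1/2)·12 + (1/10)·6 + (2/5)·11 = 11
R: (1/2)·7 + (1/10)·3 + (2/5)·12 = 43/5
S: (1/2)·13 + (1/10)·2 + (2/5)·2 = 15/2
Highest expected payoff is 11, from Q.

Q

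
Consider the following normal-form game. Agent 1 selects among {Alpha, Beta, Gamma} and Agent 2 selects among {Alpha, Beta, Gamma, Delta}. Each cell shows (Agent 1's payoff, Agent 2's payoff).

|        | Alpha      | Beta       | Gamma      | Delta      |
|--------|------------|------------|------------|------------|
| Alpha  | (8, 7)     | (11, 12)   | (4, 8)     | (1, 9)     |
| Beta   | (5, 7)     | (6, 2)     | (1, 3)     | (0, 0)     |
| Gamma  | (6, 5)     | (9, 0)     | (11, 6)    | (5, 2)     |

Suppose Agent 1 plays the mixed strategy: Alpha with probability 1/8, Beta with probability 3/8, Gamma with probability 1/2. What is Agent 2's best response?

Agent 2's best reply maximizes expected payoff against the mix.
Alpha: (1/8)·7 + (3/8)·7 + (1/2)·5 = 6
Beta: (1/8)·12 + (3/8)·2 + (1/2)·0 = 9/4
Gamma: (1/8)·8 + (3/8)·3 + (1/2)·6 = 41/8
Delta: (1/8)·9 + (3/8)·0 + (1/2)·2 = 17/8
Highest expected payoff is 6, from Alpha.

Alpha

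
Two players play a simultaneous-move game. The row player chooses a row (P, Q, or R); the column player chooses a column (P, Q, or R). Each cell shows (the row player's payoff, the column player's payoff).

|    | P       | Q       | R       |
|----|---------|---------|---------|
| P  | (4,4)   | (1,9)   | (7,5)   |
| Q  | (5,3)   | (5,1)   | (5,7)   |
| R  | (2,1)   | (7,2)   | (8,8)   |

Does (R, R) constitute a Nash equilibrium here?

Holding the column player at R: the row player gets 8 from R, versus 7 from P, 5 from Q. No profitable deviation for the row player.
Holding the row player at R: the column player gets 8 from R, versus 1 from P, 2 from Q. No profitable deviation for the column player either.

Yes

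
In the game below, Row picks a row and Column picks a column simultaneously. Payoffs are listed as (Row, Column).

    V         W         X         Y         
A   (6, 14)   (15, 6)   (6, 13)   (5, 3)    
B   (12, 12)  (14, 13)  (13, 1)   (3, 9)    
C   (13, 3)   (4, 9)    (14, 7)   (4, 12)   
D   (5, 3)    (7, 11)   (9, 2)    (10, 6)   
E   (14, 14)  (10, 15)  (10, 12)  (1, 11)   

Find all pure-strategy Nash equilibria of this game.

Check mutual best responses: a cell is a NE iff neither player can gain by unilaterally deviating.
Row's best responses — vs V: E (payoff 14); vs W: A (payoff 15); vs X: C (payoff 14); vs Y: D (payoff 10).
Column's best responses — vs A: V (payoff 14); vs B: W (payoff 13); vs C: Y (payoff 12); vs D: W (payoff 11); vs E: W (payoff 15).
No cell has both players best-responding. For instance, Row's best reply to X is C, but against C Column prefers Y over X.

None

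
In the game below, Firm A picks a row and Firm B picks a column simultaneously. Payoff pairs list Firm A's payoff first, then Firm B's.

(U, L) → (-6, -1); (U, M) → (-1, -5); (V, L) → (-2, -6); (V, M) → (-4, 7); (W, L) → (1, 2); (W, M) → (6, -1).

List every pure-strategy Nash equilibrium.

(W, L)

Check mutual best responses: a cell is a NE iff neither player can gain by unilaterally deviating.
Firm A's best responses — vs L: W (payoff 1); vs M: W (payoff 6).
Firm B's best responses — vs U: L (payoff -1); vs V: M (payoff 7); vs W: L (payoff 2).
The only mutual best response is (W, L); neither player gains by switching there.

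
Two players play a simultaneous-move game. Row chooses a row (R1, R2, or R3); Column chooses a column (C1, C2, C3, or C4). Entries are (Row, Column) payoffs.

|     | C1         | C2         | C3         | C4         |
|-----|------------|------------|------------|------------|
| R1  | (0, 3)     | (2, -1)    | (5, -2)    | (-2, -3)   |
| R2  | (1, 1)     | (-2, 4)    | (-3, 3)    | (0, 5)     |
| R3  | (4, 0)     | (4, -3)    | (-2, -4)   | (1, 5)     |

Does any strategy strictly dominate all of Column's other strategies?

Check whether one of Column's strategies beats all alternatives regardless of what the opponent does.
C1 is not dominant: against R2, C2 gives 4 > 1.
C2 is not dominant: against R1, C1 gives 3 > -1.
C3 is not dominant: against R1, C1 gives 3 > -2.
C4 is not dominant: against R1, C1 gives 3 > -3.
No single strategy is best against every opponent action.

None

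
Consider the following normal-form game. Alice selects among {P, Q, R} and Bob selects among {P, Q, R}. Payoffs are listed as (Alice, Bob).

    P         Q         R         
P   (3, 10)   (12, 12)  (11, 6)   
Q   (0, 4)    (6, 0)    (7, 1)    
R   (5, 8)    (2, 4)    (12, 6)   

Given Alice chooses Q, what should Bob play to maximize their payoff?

P

With Alice fixed at Q, Bob's payoffs are: P → 4, Q → 0, R → 1.
The maximum is 4, achieved by P.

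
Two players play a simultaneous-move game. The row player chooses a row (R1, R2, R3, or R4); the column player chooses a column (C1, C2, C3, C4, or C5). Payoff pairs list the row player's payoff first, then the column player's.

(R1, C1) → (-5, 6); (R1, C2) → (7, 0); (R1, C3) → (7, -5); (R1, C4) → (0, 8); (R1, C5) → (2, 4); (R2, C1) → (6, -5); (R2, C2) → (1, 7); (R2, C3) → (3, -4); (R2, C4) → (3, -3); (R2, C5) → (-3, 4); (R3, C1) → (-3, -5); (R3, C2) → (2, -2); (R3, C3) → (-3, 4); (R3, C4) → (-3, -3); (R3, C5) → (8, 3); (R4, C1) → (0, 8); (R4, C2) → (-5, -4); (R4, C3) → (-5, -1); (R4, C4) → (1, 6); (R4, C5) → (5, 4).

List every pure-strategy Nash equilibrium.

Check mutual best responses: a cell is a NE iff neither player can gain by unilaterally deviating.
The row player's best responses — vs C1: R2 (payoff 6); vs C2: R1 (payoff 7); vs C3: R1 (payoff 7); vs C4: R2 (payoff 3); vs C5: R3 (payoff 8).
The column player's best responses — vs R1: C4 (payoff 8); vs R2: C2 (payoff 7); vs R3: C3 (payoff 4); vs R4: C1 (payoff 8).
No cell has both players best-responding. For instance, the row player's best reply to C3 is R1, but against R1 the column player prefers C4 over C3.

None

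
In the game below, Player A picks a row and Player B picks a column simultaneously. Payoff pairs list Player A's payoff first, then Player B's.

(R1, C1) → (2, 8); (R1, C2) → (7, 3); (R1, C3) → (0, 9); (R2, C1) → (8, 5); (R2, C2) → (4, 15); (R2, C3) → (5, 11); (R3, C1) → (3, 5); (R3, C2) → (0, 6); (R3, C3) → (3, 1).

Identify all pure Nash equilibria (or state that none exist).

There is no pure-strategy Nash equilibrium

A profile is a Nash equilibrium when each player is best-responding to the other.
Player A's best responses — vs C1: R2 (payoff 8); vs C2: R1 (payoff 7); vs C3: R2 (payoff 5).
Player B's best responses — vs R1: C3 (payoff 9); vs R2: C2 (payoff 15); vs R3: C2 (payoff 6).
No cell has both players best-responding. For instance, Player A's best reply to C2 is R1, but against R1 Player B prefers C3 over C2.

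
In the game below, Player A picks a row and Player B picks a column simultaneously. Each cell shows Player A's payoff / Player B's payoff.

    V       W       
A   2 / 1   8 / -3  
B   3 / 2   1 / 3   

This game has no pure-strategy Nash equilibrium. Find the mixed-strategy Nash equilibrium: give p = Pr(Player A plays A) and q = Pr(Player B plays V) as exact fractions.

In a mixed NE each player is indifferent between their pure strategies, so the opponent's mix sets the indifference.
Player B indifferent between V and W: p·1 + (1−p)·2 = p·(-3) + (1−p)·3 ⟹ 2 + (-1)p = 3 + (-6)p ⟹ p = 1/5.
Player A indifferent between A and B: q·2 + (1−q)·8 = q·3 + (1−q)·1 ⟹ 8 + (-6)q = 1 + 2q ⟹ q = 7/8.

p = 1/5, q = 7/8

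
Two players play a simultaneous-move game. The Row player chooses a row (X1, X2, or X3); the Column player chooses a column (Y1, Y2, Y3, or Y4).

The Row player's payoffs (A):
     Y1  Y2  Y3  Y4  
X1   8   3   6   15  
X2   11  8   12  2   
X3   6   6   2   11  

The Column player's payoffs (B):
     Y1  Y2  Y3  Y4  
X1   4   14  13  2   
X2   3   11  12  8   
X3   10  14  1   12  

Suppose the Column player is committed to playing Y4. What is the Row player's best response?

X1

With the Column player fixed at Y4, the Row player's payoffs are: X1 → 15, X2 → 2, X3 → 11.
The maximum is 15, achieved by X1.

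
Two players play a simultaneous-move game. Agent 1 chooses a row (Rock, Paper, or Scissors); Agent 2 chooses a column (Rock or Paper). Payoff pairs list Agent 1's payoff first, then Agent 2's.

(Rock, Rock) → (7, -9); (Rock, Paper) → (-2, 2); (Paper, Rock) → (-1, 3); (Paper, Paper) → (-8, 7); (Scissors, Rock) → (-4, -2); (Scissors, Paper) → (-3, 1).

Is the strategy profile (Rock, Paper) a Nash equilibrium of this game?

Yes

Holding Agent 2 at Paper: Agent 1 gets -2 from Rock, versus -8 from Paper, -3 from Scissors. No profitable deviation for Agent 1.
Holding Agent 1 at Rock: Agent 2 gets 2 from Paper, versus -9 from Rock. No profitable deviation for Agent 2 either.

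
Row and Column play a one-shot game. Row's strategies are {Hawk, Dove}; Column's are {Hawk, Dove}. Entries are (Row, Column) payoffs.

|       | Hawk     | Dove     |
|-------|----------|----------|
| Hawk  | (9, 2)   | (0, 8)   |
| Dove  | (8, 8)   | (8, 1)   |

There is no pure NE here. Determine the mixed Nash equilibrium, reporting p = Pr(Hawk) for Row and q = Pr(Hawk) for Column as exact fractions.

p = 7/13, q = 8/9

In a mixed NE each player is indifferent between their pure strategies, so the opponent's mix sets the indifference.
Column indifferent between Hawk and Dove: p·2 + (1−p)·8 = p·8 + (1−p)·1 ⟹ 8 + (-6)p = 1 + 7p ⟹ p = 7/13.
Row indifferent between Hawk and Dove: q·9 + (1−q)·0 = q·8 + (1−q)·8 ⟹ 0 + 9q = 8 + 0q ⟹ q = 8/9.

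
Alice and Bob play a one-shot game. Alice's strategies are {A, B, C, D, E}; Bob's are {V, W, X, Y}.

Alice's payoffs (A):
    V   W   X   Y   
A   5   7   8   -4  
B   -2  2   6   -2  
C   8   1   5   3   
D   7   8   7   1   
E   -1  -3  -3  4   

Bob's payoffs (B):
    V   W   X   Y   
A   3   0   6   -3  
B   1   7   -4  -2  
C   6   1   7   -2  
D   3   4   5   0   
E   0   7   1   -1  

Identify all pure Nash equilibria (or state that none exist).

(A, X)

A profile is a Nash equilibrium when each player is best-responding to the other.
Alice's best responses — vs V: C (payoff 8); vs W: D (payoff 8); vs X: A (payoff 8); vs Y: E (payoff 4).
Bob's best responses — vs A: X (payoff 6); vs B: W (payoff 7); vs C: X (payoff 7); vs D: X (payoff 5); vs E: W (payoff 7).
The only mutual best response is (A, X); neither player gains by switching there.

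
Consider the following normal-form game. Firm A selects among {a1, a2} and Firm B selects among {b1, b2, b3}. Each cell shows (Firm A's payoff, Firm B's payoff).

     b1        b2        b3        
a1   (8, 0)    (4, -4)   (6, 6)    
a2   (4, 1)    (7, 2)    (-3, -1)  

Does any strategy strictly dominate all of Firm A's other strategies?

No strictly dominant strategy

A strategy is strictly dominant if it gives Firm A a strictly higher payoff than every other strategy, against every choice by the opponent.
a1 is not dominant: against b2, a2 gives 7 > 4.
a2 is not dominant: against b1, a1 gives 8 > 4.
No single strategy is best against every opponent action.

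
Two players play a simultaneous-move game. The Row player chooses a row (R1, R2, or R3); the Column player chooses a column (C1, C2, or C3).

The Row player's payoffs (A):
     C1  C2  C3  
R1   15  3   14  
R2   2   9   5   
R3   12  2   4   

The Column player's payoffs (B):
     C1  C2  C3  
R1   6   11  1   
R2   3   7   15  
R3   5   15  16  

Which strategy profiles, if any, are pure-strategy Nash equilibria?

No pure-strategy Nash equilibrium

Find each player's best response to every opponent strategy; NE are the intersections.
The Row player's best responses — vs C1: R1 (payoff 15); vs C2: R2 (payoff 9); vs C3: R1 (payoff 14).
The Column player's best responses — vs R1: C2 (payoff 11); vs R2: C3 (payoff 15); vs R3: C3 (payoff 16).
No cell has both players best-responding. For instance, the Row player's best reply to C3 is R1, but against R1 the Column player prefers C2 over C3.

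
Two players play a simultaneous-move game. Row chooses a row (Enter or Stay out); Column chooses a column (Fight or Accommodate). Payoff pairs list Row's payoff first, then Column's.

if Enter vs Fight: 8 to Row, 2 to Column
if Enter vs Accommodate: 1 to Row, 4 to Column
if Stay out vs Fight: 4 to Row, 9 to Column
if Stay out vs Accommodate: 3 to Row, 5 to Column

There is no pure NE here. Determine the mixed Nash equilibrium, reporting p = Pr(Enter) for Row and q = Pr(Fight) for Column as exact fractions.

p = 2/3, q = 1/3

Each player's mixing probability is pinned down by making the *other* player indifferent.
Column indifferent between Fight and Accommodate: p·2 + (1−p)·9 = p·4 + (1−p)·5 ⟹ 9 + (-7)p = 5 + (-1)p ⟹ p = 2/3.
Row indifferent between Enter and Stay out: q·8 + (1−q)·1 = q·4 + (1−q)·3 ⟹ 1 + 7q = 3 + 1q ⟹ q = 1/3.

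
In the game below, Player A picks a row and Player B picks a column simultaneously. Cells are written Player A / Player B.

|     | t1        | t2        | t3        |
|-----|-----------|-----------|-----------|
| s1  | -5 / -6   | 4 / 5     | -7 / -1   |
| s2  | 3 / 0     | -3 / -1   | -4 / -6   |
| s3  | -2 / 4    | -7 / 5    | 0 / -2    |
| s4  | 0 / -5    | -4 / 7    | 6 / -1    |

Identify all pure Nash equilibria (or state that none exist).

Find each player's best response to every opponent strategy; NE are the intersections.
Player A's best responses — vs t1: s2 (payoff 3); vs t2: s1 (payoff 4); vs t3: s4 (payoff 6).
Player B's best responses — vs s1: t2 (payoff 5); vs s2: t1 (payoff 0); vs s3: t2 (payoff 5); vs s4: t2 (payoff 7).
Mutual best responses occur at (s1, t2) and (s2, t1); at each, neither player gains by switching.

(s1, t2) and (s2, t1)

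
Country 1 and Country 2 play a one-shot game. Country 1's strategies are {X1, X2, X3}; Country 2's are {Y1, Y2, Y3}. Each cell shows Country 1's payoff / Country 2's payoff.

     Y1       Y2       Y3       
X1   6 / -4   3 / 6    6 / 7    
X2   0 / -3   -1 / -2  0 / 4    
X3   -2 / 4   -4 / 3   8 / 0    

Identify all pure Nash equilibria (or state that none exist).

No pure-strategy Nash equilibrium

Find each player's best response to every opponent strategy; NE are the intersections.
Country 1's best responses — vs Y1: X1 (payoff 6); vs Y2: X1 (payoff 3); vs Y3: X3 (payoff 8).
Country 2's best responses — vs X1: Y3 (payoff 7); vs X2: Y3 (payoff 4); vs X3: Y1 (payoff 4).
No cell has both players best-responding. For instance, Country 1's best reply to Y3 is X3, but against X3 Country 2 prefers Y1 over Y3.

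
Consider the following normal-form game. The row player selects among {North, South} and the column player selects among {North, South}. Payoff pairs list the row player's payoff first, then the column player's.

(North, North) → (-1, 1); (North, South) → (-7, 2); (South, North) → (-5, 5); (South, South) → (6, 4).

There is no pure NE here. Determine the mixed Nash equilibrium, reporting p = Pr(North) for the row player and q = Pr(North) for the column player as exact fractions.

Each player's mixing probability is pinned down by making the *other* player indifferent.
The column player indifferent between North and South: p·1 + (1−p)·5 = p·2 + (1−p)·4 ⟹ 5 + (-4)p = 4 + (-2)p ⟹ p = 1/2.
The row player indifferent between North and South: q·(-1) + (1−q)·(-7) = q·(-5) + (1−q)·6 ⟹ (-7) + 6q = 6 + (-11)q ⟹ q = 13/17.

p = 1/2, q = 13/17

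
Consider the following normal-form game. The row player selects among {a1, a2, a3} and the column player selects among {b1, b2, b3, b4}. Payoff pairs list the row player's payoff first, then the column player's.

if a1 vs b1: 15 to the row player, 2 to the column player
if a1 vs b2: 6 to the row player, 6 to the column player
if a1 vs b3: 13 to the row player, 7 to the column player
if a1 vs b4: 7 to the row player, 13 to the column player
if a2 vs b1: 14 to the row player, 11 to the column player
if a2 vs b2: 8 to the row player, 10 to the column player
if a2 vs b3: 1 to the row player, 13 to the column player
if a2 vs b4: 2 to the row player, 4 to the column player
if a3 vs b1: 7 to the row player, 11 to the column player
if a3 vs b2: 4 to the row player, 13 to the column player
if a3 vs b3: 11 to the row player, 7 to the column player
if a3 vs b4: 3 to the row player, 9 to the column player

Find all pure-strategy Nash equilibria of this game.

(a1, b4)

Check mutual best responses: a cell is a NE iff neither player can gain by unilaterally deviating.
The row player's best responses — vs b1: a1 (payoff 15); vs b2: a2 (payoff 8); vs b3: a1 (payoff 13); vs b4: a1 (payoff 7).
The column player's best responses — vs a1: b4 (payoff 13); vs a2: b3 (payoff 13); vs a3: b2 (payoff 13).
The only mutual best response is (a1, b4); neither player gains by switching there.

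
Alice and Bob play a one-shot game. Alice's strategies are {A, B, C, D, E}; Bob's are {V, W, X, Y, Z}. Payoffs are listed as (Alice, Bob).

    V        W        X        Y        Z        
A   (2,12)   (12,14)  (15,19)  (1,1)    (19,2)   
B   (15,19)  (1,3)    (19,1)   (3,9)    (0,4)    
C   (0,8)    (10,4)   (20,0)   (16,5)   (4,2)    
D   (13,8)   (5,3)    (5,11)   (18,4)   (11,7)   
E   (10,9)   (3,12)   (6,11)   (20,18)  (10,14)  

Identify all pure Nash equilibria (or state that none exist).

(B, V) and (E, Y)

Check mutual best responses: a cell is a NE iff neither player can gain by unilaterally deviating.
Alice's best responses — vs V: B (payoff 15); vs W: A (payoff 12); vs X: C (payoff 20); vs Y: E (payoff 20); vs Z: A (payoff 19).
Bob's best responses — vs A: X (payoff 19); vs B: V (payoff 19); vs C: V (payoff 8); vs D: X (payoff 11); vs E: Y (payoff 18).
Mutual best responses occur at (B, V) and (E, Y); at each, neither player gains by switching.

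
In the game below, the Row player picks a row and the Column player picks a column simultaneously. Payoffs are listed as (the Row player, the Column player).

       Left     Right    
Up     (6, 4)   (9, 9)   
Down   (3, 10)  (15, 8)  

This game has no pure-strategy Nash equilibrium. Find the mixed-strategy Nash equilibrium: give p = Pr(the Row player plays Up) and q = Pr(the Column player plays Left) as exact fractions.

Each player's mixing probability is pinned down by making the *other* player indifferent.
The Column player indifferent between Left and Right: p·4 + (1−p)·10 = p·9 + (1−p)·8 ⟹ 10 + (-6)p = 8 + 1p ⟹ p = 2/7.
The Row player indifferent between Up and Down: q·6 + (1−q)·9 = q·3 + (1−q)·15 ⟹ 9 + (-3)q = 15 + (-12)q ⟹ q = 2/3.

p = 2/7, q = 2/3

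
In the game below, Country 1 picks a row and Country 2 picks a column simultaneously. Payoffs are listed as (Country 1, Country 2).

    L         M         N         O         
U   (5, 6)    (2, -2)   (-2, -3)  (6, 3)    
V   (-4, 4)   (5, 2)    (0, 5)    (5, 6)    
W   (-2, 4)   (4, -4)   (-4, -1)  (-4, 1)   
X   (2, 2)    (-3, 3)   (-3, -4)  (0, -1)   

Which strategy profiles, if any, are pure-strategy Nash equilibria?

(U, L)

A profile is a Nash equilibrium when each player is best-responding to the other.
Country 1's best responses — vs L: U (payoff 5); vs M: V (payoff 5); vs N: V (payoff 0); vs O: U (payoff 6).
Country 2's best responses — vs U: L (payoff 6); vs V: O (payoff 6); vs W: L (payoff 4); vs X: M (payoff 3).
The only mutual best response is (U, L); neither player gains by switching there.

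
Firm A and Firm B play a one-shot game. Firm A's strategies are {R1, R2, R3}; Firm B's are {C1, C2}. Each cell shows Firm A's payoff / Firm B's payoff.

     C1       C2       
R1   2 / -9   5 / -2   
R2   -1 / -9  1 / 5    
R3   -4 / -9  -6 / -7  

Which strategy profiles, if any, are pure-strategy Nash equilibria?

(R1, C2)

Find each player's best response to every opponent strategy; NE are the intersections.
Firm A's best responses — vs C1: R1 (payoff 2); vs C2: R1 (payoff 5).
Firm B's best responses — vs R1: C2 (payoff -2); vs R2: C2 (payoff 5); vs R3: C2 (payoff -7).
The only mutual best response is (R1, C2); neither player gains by switching there.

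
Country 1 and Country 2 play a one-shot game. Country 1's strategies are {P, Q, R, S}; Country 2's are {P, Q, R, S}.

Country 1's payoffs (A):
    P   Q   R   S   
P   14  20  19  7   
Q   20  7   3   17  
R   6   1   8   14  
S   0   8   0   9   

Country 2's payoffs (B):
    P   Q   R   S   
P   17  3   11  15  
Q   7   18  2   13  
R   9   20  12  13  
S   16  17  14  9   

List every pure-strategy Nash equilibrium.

Check mutual best responses: a cell is a NE iff neither player can gain by unilaterally deviating.
Country 1's best responses — vs P: Q (payoff 20); vs Q: P (payoff 20); vs R: P (payoff 19); vs S: Q (payoff 17).
Country 2's best responses — vs P: P (payoff 17); vs Q: Q (payoff 18); vs R: Q (payoff 20); vs S: Q (payoff 17).
No cell has both players best-responding. For instance, Country 1's best reply to P is Q, but against Q Country 2 prefers Q over P.

No pure-strategy Nash equilibrium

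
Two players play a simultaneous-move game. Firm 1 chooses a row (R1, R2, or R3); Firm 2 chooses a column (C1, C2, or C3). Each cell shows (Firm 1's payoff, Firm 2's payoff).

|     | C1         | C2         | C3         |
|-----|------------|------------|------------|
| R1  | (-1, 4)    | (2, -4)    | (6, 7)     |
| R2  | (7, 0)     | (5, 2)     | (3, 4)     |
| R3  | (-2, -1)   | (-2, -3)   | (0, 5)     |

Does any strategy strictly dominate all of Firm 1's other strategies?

Check whether one of Firm 1's strategies beats all alternatives regardless of what the opponent does.
R1 is not dominant: against C1, R2 gives 7 > -1.
R2 is not dominant: against C3, R1 gives 6 > 3.
R3 is not dominant: against C1, R1 gives -1 > -2.
No single strategy is best against every opponent action.

None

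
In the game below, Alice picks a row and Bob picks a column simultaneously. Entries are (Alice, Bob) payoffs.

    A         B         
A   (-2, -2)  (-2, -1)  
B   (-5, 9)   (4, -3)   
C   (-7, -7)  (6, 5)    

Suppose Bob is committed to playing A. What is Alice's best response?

With Bob fixed at A, Alice's payoffs are: A → -2, B → -5, C → -7.
The maximum is -2, achieved by A.

A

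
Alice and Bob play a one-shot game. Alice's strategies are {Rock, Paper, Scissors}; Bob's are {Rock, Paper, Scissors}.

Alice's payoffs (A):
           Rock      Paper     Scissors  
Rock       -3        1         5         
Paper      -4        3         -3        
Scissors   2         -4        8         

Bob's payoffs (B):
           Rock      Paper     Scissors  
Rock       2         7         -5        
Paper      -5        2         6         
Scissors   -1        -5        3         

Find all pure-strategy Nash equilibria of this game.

A profile is a Nash equilibrium when each player is best-responding to the other.
Alice's best responses — vs Rock: Scissors (payoff 2); vs Paper: Paper (payoff 3); vs Scissors: Scissors (payoff 8).
Bob's best responses — vs Rock: Paper (payoff 7); vs Paper: Scissors (payoff 6); vs Scissors: Scissors (payoff 3).
The only mutual best response is (Scissors, Scissors); neither player gains by switching there.

(Scissors, Scissors)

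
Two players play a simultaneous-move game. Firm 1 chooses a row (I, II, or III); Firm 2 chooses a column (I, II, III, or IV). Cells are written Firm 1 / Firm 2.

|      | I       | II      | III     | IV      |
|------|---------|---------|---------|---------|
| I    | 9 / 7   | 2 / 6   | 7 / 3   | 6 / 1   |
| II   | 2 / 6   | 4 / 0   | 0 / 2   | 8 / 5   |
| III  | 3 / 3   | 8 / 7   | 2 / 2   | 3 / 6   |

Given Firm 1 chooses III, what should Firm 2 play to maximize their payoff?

With Firm 1 fixed at III, Firm 2's payoffs are: I → 3, II → 7, III → 2, IV → 6.
The maximum is 7, achieved by II.

II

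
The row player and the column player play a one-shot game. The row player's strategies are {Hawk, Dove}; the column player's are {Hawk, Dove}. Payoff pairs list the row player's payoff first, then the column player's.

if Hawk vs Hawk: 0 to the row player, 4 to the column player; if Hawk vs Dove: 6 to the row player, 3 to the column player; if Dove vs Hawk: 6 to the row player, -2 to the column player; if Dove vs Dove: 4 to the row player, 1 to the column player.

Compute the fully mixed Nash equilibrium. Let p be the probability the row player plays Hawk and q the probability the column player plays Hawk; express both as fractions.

Each player's mixing probability is pinned down by making the *other* player indifferent.
The column player indifferent between Hawk and Dove: p·4 + (1−p)·(-2) = p·3 + (1−p)·1 ⟹ (-2) + 6p = 1 + 2p ⟹ p = 3/4.
The row player indifferent between Hawk and Dove: q·0 + (1−q)·6 = q·6 + (1−q)·4 ⟹ 6 + (-6)q = 4 + 2q ⟹ q = 1/4.

p = 3/4, q = 1/4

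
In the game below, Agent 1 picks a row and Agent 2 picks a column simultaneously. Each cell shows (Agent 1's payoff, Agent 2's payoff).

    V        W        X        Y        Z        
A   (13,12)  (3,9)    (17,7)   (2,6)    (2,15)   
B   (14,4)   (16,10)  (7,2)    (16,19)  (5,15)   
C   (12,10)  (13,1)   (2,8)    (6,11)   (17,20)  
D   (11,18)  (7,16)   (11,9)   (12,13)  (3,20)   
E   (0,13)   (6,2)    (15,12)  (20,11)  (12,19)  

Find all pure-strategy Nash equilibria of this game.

A profile is a Nash equilibrium when each player is best-responding to the other.
Agent 1's best responses — vs V: B (payoff 14); vs W: B (payoff 16); vs X: A (payoff 17); vs Y: E (payoff 20); vs Z: C (payoff 17).
Agent 2's best responses — vs A: Z (payoff 15); vs B: Y (payoff 19); vs C: Z (payoff 20); vs D: Z (payoff 20); vs E: Z (payoff 19).
The only mutual best response is (C, Z); neither player gains by switching there.

(C, Z)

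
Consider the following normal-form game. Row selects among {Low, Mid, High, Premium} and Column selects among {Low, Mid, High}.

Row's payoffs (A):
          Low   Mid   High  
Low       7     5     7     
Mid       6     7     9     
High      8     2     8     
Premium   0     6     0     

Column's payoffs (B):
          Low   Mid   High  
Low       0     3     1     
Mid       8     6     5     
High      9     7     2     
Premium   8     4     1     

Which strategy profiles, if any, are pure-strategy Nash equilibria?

(High, Low)

A profile is a Nash equilibrium when each player is best-responding to the other.
Row's best responses — vs Low: High (payoff 8); vs Mid: Mid (payoff 7); vs High: Mid (payoff 9).
Column's best responses — vs Low: Mid (payoff 3); vs Mid: Low (payoff 8); vs High: Low (payoff 9); vs Premium: Low (payoff 8).
The only mutual best response is (High, Low); neither player gains by switching there.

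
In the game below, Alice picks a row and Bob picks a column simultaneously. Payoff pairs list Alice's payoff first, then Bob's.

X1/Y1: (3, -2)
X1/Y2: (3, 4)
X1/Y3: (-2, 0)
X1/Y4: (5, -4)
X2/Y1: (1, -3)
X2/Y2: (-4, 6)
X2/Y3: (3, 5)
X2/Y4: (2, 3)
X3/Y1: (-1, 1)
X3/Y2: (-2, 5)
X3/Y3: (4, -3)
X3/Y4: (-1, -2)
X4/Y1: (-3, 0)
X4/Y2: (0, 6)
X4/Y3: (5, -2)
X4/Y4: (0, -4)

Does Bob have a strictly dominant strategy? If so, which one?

A strategy is strictly dominant if it gives Bob a strictly higher payoff than every other strategy, against every choice by the opponent.
Y2 strictly dominates: vs X1: 4 > each of {-2, 0, -4}; vs X2: 6 > each of {-3, 5, 3}; vs X3: 5 > each of {1, -3, -2}; vs X4: 6 > each of {0, -2, -4}.

Y2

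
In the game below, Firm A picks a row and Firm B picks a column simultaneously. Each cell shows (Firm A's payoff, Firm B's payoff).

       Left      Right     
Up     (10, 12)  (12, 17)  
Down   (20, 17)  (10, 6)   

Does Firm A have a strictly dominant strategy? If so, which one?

No strictly dominant strategy

Check whether one of Firm A's strategies beats all alternatives regardless of what the opponent does.
Up is not dominant: against Left, Down gives 20 > 10.
Down is not dominant: against Right, Up gives 12 > 10.
No single strategy is best against every opponent action.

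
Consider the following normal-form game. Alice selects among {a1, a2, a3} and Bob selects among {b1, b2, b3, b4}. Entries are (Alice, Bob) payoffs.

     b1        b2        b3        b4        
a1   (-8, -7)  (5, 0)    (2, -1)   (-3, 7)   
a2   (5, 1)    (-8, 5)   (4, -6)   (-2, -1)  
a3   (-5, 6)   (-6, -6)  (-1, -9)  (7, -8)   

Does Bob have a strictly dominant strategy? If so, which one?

Check whether one of Bob's strategies beats all alternatives regardless of what the opponent does.
b1 is not dominant: against a1, b2 gives 0 > -7.
b2 is not dominant: against a1, b4 gives 7 > 0.
b3 is not dominant: against a1, b2 gives 0 > -1.
b4 is not dominant: against a2, b1 gives 1 > -1.
No single strategy is best against every opponent action.

No strictly dominant strategy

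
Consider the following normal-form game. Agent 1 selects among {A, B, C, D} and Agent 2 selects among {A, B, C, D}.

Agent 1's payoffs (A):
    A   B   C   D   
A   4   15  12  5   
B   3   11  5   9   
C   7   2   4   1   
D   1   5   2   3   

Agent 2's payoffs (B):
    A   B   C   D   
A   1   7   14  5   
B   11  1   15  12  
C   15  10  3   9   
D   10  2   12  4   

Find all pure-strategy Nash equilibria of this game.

(A, C) and (C, A)

A profile is a Nash equilibrium when each player is best-responding to the other.
Agent 1's best responses — vs A: C (payoff 7); vs B: A (payoff 15); vs C: A (payoff 12); vs D: B (payoff 9).
Agent 2's best responses — vs A: C (payoff 14); vs B: C (payoff 15); vs C: A (payoff 15); vs D: C (payoff 12).
Mutual best responses occur at (A, C) and (C, A); at each, neither player gains by switching.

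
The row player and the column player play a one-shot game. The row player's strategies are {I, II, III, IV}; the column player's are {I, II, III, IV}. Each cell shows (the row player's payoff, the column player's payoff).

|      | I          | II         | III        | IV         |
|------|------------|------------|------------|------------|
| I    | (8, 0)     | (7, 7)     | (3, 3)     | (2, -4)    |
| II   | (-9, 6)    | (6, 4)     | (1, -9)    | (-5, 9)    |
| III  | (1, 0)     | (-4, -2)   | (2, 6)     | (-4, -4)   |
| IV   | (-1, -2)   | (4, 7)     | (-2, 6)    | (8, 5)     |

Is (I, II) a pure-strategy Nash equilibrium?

Holding the column player at II: the row player gets 7 from I, versus 6 from II, -4 from III, 4 from IV. No profitable deviation for the row player.
Holding the row player at I: the column player gets 7 from II, versus 0 from I, 3 from III, -4 from IV. No profitable deviation for the column player either.

Yes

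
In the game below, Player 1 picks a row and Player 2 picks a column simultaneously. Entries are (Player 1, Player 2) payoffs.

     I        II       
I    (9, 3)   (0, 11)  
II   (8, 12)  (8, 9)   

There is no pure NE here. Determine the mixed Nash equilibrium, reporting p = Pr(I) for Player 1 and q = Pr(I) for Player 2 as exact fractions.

p = 3/11, q = 8/9

Each player's mixing probability is pinned down by making the *other* player indifferent.
Player 2 indifferent between I and II: p·3 + (1−p)·12 = p·11 + (1−p)·9 ⟹ 12 + (-9)p = 9 + 2p ⟹ p = 3/11.
Player 1 indifferent between I and II: q·9 + (1−q)·0 = q·8 + (1−q)·8 ⟹ 0 + 9q = 8 + 0q ⟹ q = 8/9.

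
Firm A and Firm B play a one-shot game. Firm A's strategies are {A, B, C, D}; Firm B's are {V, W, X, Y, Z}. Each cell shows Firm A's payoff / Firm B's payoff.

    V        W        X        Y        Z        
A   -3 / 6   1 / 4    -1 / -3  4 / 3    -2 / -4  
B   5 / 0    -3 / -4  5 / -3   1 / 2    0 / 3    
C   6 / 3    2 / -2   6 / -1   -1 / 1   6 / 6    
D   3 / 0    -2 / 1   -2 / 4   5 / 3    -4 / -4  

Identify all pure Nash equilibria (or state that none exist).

Check mutual best responses: a cell is a NE iff neither player can gain by unilaterally deviating.
Firm A's best responses — vs V: C (payoff 6); vs W: C (payoff 2); vs X: C (payoff 6); vs Y: D (payoff 5); vs Z: C (payoff 6).
Firm B's best responses — vs A: V (payoff 6); vs B: Z (payoff 3); vs C: Z (payoff 6); vs D: X (payoff 4).
The only mutual best response is (C, Z); neither player gains by switching there.

(C, Z)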